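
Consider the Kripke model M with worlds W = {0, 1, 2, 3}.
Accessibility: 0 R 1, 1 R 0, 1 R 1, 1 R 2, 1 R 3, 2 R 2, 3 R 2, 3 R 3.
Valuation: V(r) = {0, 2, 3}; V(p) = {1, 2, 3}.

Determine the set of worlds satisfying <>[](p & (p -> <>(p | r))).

Let φ = <>[](p & (p -> <>(p | r))). Evaluate φ at each world:
  0 (successors {1}): φ is false.
  1 (successors {0, 1, 2, 3}): φ is true.
  2 (successors {2}): φ is true.
  3 (successors {2, 3}): φ is true.
For instance, at 1:
  At 1: <>[](p & (p -> <>(p | r))) requires [](p & (p -> <>(p | r))) at some successor in {0, 1, 2, 3}.
    [](p & (p -> <>(p | r))) holds at 0, so <>[](p & (p -> <>(p | r))) is true at 1.
      At 0: [](p & (p -> <>(p | r))) requires p & (p -> <>(p | r)) at every successor {1}.
        At 1: p & (p -> <>(p | r)) is true.
      So [](p & (p -> <>(p | r))) is true at 0.
Satisfying worlds: {1, 2, 3}

1, 2, 3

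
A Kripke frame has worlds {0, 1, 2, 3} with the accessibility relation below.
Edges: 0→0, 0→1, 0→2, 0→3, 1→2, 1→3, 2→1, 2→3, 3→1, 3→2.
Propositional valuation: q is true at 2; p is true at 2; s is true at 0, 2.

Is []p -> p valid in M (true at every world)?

Yes

Let φ = []p -> p. Evaluate φ at each world:
  0 (successors {0, 1, 2, 3}): φ is true.
  1 (successors {2, 3}): φ is true.
  2 (successors {1, 3}): φ is true.
  3 (successors {1, 2}): φ is true.
For instance, at 2:
  At 2: []p is false, p is true, so []p -> p is true.
    At 2: []p requires p at every successor {1, 3}.
      p fails at 1, so []p is false at 2.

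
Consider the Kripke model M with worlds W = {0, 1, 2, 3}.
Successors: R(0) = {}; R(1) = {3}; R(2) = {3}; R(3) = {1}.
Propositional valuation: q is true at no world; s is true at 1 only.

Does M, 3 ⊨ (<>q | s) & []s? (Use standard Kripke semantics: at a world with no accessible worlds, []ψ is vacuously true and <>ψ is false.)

No

At 3: <>q | s is false, []s is true, so (<>q | s) & []s is false.
  At 3: <>q is false, s is false, so <>q | s is false.
    At 3: <>q requires q at some successor in {1}.
      At 1: q is false.
    So <>q is false at 3.
  At 3: []s requires s at every successor {1}.
    At 1: s is true.
  So []s is true at 3.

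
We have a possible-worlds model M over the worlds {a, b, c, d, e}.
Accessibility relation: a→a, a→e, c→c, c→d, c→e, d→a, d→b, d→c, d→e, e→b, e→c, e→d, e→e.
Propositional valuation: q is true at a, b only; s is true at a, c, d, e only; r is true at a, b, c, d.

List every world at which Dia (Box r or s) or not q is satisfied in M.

Let φ = Dia (Box r or s) or not q. Evaluate φ at each world:
  a (successors {a, e}): φ is true.
  b (successors ∅): φ is false.
  c (successors {c, d, e}): φ is true.
  d (successors {a, b, c, e}): φ is true.
  e (successors {b, c, d, e}): φ is true.
For instance, at a:
  At a: Dia (Box r or s) is true, not q is false, so Dia (Box r or s) or not q is true.
    At a: Dia (Box r or s) requires Box r or s at some successor in {a, e}.
      Box r or s holds at a, so Dia (Box r or s) is true at a.
Satisfying worlds: {a, c, d, e}

a, c, d, e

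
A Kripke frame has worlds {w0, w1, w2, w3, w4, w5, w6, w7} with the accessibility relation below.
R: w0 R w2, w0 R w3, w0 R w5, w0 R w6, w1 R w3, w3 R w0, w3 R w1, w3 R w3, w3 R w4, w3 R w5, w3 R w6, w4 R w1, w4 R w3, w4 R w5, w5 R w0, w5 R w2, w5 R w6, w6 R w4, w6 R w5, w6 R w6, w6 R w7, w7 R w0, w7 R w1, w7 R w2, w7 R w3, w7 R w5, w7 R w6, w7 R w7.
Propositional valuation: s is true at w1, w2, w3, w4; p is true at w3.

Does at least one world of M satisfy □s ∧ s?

Yes

Let φ = □s ∧ s. Evaluate φ at each world:
  w0 (successors {w2, w3, w5, w6}): φ is false.
  w1 (successors {w3}): φ is true.
  w2 (successors ∅): φ is true.
  w3 (successors {w0, w1, w3, w4, w5, w6}): φ is false.
  w4 (successors {w1, w3, w5}): φ is false.
  w5 (successors {w0, w2, w6}): φ is false.
  w6 (successors {w4, w5, w6, w7}): φ is false.
  w7 (successors {w0, w1, w2, w3, w5, w6, w7}): φ is false.
Detail at w1 (witness):
  At w1: □s is true, s is true, so □s ∧ s is true.
    At w1: □s requires s at every successor {w3}.
      At w3: s is true.
    So □s is true at w1.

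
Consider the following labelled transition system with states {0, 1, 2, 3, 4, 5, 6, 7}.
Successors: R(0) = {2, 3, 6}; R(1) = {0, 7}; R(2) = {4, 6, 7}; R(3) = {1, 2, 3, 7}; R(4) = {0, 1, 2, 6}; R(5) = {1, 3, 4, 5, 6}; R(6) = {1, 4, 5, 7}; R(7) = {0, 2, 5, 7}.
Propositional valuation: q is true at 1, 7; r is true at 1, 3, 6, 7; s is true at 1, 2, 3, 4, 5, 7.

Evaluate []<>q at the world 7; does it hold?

No

At 7: []<>q requires <>q at every successor {0, 2, 5, 7}.
  <>q fails at 0, so []<>q is false at 7.
    At 0: <>q requires q at some successor in {2, 3, 6}.
      At 2: q is false.
      At 3: q is false.
      At 6: q is false.
    So <>q is false at 0.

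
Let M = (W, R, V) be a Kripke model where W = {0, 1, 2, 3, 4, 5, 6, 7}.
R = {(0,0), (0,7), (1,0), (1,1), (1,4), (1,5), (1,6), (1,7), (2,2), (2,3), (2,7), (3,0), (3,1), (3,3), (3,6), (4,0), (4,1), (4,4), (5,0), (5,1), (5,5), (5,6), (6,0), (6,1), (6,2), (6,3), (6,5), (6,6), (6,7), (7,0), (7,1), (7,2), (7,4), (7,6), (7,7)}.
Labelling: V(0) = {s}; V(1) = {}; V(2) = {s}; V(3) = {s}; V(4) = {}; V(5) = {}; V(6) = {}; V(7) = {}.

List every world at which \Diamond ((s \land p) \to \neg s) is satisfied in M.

Let φ = \Diamond ((s \land p) \to \neg s). Evaluate φ at each world:
  0 (successors {0, 7}): φ is true.
  1 (successors {0, 1, 4, 5, 6, 7}): φ is true.
  2 (successors {2, 3, 7}): φ is true.
  3 (successors {0, 1, 3, 6}): φ is true.
  4 (successors {0, 1, 4}): φ is true.
  5 (successors {0, 1, 5, 6}): φ is true.
  6 (successors {0, 1, 2, 3, 5, 6, 7}): φ is true.
  7 (successors {0, 1, 2, 4, 6, 7}): φ is true.
For instance, at 5:
  At 5: \Diamond ((s \land p) \to \neg s) requires (s \land p) \to \neg s at some successor in {0, 1, 5, 6}.
    (s \land p) \to \neg s holds at 0, so \Diamond ((s \land p) \to \neg s) is true at 5.
Satisfying worlds: {0, 1, 2, 3, 4, 5, 6, 7}

0, 1, 2, 3, 4, 5, 6, 7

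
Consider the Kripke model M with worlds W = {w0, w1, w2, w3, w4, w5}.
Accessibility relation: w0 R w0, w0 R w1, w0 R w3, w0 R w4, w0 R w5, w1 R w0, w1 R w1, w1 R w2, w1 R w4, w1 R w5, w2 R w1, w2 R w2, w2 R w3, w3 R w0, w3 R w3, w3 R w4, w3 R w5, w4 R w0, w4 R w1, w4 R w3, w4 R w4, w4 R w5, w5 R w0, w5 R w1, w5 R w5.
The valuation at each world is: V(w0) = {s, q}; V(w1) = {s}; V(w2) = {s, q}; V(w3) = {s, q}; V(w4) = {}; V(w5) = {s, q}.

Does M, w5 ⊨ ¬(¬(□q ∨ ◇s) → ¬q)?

At w5: ¬(□q ∨ ◇s) → ¬q is true, so ¬(¬(□q ∨ ◇s) → ¬q) is false.
  At w5: ¬(□q ∨ ◇s) is false, ¬q is false, so ¬(□q ∨ ◇s) → ¬q is true.
    At w5: □q ∨ ◇s is true, so ¬(□q ∨ ◇s) is false.
      At w5: □q is false, ◇s is true, so □q ∨ ◇s is true.

No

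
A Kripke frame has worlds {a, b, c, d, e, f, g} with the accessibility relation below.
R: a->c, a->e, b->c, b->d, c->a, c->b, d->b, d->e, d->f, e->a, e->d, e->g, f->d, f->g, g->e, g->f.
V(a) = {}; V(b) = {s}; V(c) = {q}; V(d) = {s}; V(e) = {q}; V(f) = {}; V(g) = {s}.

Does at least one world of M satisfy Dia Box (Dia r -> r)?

Recall that Box ψ holds at a world iff ψ holds at every accessible world, and Dia ψ holds iff ψ holds at some accessible world.
Let φ = Dia Box (Dia r -> r). Evaluate φ at each world:
  a (successors {c, e}): φ is true.
  b (successors {c, d}): φ is true.
  c (successors {a, b}): φ is true.
  d (successors {b, e, f}): φ is true.
  e (successors {a, d, g}): φ is true.
  f (successors {d, g}): φ is true.
  g (successors {e, f}): φ is true.
Detail at a (witness):
  At a: Dia Box (Dia r -> r) requires Box (Dia r -> r) at some successor in {c, e}.
    Box (Dia r -> r) holds at c, so Dia Box (Dia r -> r) is true at a.
      At c: Box (Dia r -> r) requires Dia r -> r at every successor {a, b}.
        At a: Dia r -> r is true.
        At b: Dia r -> r is true.
      So Box (Dia r -> r) is true at c.

Yes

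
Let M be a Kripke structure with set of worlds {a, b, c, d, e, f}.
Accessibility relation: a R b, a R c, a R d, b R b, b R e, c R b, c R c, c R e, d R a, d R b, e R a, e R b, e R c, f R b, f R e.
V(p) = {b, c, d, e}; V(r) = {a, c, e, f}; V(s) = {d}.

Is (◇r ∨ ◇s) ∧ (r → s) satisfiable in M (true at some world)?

Recall that ◇ψ holds at a world iff ψ holds at some accessible world.
Let φ = (◇r ∨ ◇s) ∧ (r → s). Evaluate φ at each world:
  a (successors {b, c, d}): φ is false.
  b (successors {b, e}): φ is true.
  c (successors {b, c, e}): φ is false.
  d (successors {a, b}): φ is true.
  e (successors {a, b, c}): φ is false.
  f (successors {b, e}): φ is false.
Detail at b (witness):
  At b: ◇r ∨ ◇s is true, r → s is true, so (◇r ∨ ◇s) ∧ (r → s) is true.
    At b: ◇r is true, ◇s is false, so ◇r ∨ ◇s is true.
      At b: ◇r requires r at some successor in {b, e}.
        r holds at e, so ◇r is true at b.
      At b: ◇s requires s at some successor in {b, e}.
        At b: s is false.
        At e: s is false.
      So ◇s is false at b.

Yes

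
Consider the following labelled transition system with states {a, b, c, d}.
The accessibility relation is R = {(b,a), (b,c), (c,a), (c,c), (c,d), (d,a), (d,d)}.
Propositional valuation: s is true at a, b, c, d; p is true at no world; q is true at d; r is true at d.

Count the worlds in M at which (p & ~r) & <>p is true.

0

Let φ = (p & ~r) & <>p. Evaluate φ at each world:
  a (successors ∅): φ is false.
  b (successors {a, c}): φ is false.
  c (successors {a, c, d}): φ is false.
  d (successors {a, d}): φ is false.
For instance, at c:
  At c: p & ~r is false, <>p is false, so (p & ~r) & <>p is false.
    At c: <>p requires p at some successor in {a, c, d}.
      At a: p is false.
      At c: p is false.
      At d: p is false.
    So <>p is false at c.
Satisfying worlds: none.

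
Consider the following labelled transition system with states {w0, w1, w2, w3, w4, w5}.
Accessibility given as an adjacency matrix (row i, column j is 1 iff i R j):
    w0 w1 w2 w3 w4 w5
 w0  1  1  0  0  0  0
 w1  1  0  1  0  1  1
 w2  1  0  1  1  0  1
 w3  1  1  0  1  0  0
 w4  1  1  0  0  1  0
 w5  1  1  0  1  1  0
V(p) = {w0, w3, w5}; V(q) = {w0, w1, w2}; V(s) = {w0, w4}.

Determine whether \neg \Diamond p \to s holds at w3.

At w3: \neg \Diamond p is false, s is false, so \neg \Diamond p \to s is true.
  At w3: \Diamond p is true, so \neg \Diamond p is false.
    At w3: \Diamond p requires p at some successor in {w0, w1, w3}.
      p holds at w0, so \Diamond p is true at w3.

Yes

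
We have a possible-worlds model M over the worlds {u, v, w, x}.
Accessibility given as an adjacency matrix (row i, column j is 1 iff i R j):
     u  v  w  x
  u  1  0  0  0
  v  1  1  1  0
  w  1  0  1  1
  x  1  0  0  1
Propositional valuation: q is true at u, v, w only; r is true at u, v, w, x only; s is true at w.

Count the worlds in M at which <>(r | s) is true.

Let φ = <>(r | s). Evaluate φ at each world:
  u (successors {u}): φ is true.
  v (successors {u, v, w}): φ is true.
  w (successors {u, w, x}): φ is true.
  x (successors {u, x}): φ is true.
For instance, at u:
  At u: <>(r | s) requires r | s at some successor in {u}.
    r | s holds at u, so <>(r | s) is true at u.
Satisfying worlds: {u, v, w, x}

4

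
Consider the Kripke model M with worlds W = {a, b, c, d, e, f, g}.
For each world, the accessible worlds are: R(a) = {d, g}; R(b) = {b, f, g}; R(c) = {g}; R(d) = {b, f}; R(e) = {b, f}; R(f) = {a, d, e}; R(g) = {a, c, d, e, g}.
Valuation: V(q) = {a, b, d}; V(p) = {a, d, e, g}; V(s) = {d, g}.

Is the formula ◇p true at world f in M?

Yes

At f: ◇p requires p at some successor in {a, d, e}.
  p holds at a, so ◇p is true at f.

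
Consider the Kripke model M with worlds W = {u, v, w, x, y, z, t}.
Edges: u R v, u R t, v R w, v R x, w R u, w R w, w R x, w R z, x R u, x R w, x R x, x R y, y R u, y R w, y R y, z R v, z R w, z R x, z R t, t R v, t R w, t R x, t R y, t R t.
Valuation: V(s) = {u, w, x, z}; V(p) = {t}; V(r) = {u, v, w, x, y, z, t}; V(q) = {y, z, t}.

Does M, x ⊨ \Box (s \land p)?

No

Recall that \Box ψ holds at a world iff ψ holds at every accessible world, and \Diamond ψ holds iff ψ holds at some accessible world.
At x: \Box (s \land p) requires s \land p at every successor {u, w, x, y}.
  s \land p fails at u, so \Box (s \land p) is false at x.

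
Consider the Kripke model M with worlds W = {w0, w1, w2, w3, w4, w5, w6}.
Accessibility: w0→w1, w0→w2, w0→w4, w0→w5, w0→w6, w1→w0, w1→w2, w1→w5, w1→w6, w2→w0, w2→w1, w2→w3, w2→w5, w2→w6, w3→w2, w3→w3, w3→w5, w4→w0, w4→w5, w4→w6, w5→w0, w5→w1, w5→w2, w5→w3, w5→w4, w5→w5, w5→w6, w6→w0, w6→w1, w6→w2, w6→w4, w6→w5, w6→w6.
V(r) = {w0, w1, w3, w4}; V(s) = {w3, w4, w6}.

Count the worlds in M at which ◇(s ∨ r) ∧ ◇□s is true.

0

Recall that □ψ holds at a world iff ψ holds at every accessible world, and ◇ψ holds iff ψ holds at some accessible world.
Let φ = ◇(s ∨ r) ∧ ◇□s. Evaluate φ at each world:
  w0 (successors {w1, w2, w4, w5, w6}): φ is false.
  w1 (successors {w0, w2, w5, w6}): φ is false.
  w2 (successors {w0, w1, w3, w5, w6}): φ is false.
  w3 (successors {w2, w3, w5}): φ is false.
  w4 (successors {w0, w5, w6}): φ is false.
  w5 (successors {w0, w1, w2, w3, w4, w5, w6}): φ is false.
  w6 (successors {w0, w1, w2, w4, w5, w6}): φ is false.
For instance, at w0:
  At w0: ◇(s ∨ r) is true, ◇□s is false, so ◇(s ∨ r) ∧ ◇□s is false.
    At w0: ◇(s ∨ r) requires s ∨ r at some successor in {w1, w2, w4, w5, w6}.
      s ∨ r holds at w1, so ◇(s ∨ r) is true at w0.
    At w0: ◇□s requires □s at some successor in {w1, w2, w4, w5, w6}.
      At w1: □s is false.
      At w2: □s is false.
      At w4: □s is false.
      At w5: □s is false.
      At w6: □s is false.
    So ◇□s is false at w0.
Satisfying worlds: none.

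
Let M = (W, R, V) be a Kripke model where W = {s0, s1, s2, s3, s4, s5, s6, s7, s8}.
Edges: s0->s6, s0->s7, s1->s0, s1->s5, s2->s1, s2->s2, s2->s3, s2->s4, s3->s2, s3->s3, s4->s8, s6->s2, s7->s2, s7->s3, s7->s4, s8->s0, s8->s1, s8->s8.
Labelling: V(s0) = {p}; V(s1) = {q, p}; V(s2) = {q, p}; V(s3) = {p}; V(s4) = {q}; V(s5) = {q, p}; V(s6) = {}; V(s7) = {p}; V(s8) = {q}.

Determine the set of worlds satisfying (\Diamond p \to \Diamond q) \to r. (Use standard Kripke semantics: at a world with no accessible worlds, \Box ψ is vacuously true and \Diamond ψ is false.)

s0

Let φ = (\Diamond p \to \Diamond q) \to r. Evaluate φ at each world:
  s0 (successors {s6, s7}): φ is true.
  s1 (successors {s0, s5}): φ is false.
  s2 (successors {s1, s2, s3, s4}): φ is false.
  s3 (successors {s2, s3}): φ is false.
  s4 (successors {s8}): φ is false.
  s5 (successors ∅): φ is false.
  s6 (successors {s2}): φ is false.
  s7 (successors {s2, s3, s4}): φ is false.
  s8 (successors {s0, s1, s8}): φ is false.
For instance, at s7:
  At s7: \Diamond p \to \Diamond q is true, r is false, so (\Diamond p \to \Diamond q) \to r is false.
    At s7: \Diamond p is true, \Diamond q is true, so \Diamond p \to \Diamond q is true.
      At s7: \Diamond p requires p at some successor in {s2, s3, s4}.
        p holds at s2, so \Diamond p is true at s7.
      At s7: \Diamond q requires q at some successor in {s2, s3, s4}.
        q holds at s2, so \Diamond q is true at s7.
Satisfying worlds: {s0}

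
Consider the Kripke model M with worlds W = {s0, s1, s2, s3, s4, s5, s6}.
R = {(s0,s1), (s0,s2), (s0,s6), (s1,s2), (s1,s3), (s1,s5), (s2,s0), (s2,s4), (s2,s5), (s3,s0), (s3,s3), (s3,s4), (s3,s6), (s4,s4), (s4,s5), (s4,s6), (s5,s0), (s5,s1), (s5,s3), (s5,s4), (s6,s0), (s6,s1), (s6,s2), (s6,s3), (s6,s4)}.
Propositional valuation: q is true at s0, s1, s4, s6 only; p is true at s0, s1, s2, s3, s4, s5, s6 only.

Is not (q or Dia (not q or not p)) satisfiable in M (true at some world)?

No

Let φ = not (q or Dia (not q or not p)). Evaluate φ at each world:
  s0 (successors {s1, s2, s6}): φ is false.
  s1 (successors {s2, s3, s5}): φ is false.
  s2 (successors {s0, s4, s5}): φ is false.
  s3 (successors {s0, s3, s4, s6}): φ is false.
  s4 (successors {s4, s5, s6}): φ is false.
  s5 (successors {s0, s1, s3, s4}): φ is false.
  s6 (successors {s0, s1, s2, s3, s4}): φ is false.
For instance, at s1:
  At s1: q or Dia (not q or not p) is true, so not (q or Dia (not q or not p)) is false.
    At s1: q is true, Dia (not q or not p) is true, so q or Dia (not q or not p) is true.
      At s1: Dia (not q or not p) requires not q or not p at some successor in {s2, s3, s5}.
        not q or not p holds at s2, so Dia (not q or not p) is true at s1.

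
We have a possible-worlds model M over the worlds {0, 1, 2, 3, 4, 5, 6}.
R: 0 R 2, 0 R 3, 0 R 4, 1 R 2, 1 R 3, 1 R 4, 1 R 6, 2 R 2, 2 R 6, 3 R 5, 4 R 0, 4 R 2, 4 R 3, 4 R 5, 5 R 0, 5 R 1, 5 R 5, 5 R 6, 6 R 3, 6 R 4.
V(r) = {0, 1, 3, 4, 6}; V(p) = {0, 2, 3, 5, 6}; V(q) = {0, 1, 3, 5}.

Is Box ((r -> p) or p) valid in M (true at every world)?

No

Recall that Box ψ holds at a world iff ψ holds at every accessible world, and Dia ψ holds iff ψ holds at some accessible world.
Let φ = Box ((r -> p) or p). Evaluate φ at each world:
  0 (successors {2, 3, 4}): φ is false.
  1 (successors {2, 3, 4, 6}): φ is false.
  2 (successors {2, 6}): φ is true.
  3 (successors {5}): φ is true.
  4 (successors {0, 2, 3, 5}): φ is true.
  5 (successors {0, 1, 5, 6}): φ is false.
  6 (successors {3, 4}): φ is false.
Detail at 0 (counterexample):
  At 0: Box ((r -> p) or p) requires (r -> p) or p at every successor {2, 3, 4}.
    (r -> p) or p fails at 4, so Box ((r -> p) or p) is false at 0.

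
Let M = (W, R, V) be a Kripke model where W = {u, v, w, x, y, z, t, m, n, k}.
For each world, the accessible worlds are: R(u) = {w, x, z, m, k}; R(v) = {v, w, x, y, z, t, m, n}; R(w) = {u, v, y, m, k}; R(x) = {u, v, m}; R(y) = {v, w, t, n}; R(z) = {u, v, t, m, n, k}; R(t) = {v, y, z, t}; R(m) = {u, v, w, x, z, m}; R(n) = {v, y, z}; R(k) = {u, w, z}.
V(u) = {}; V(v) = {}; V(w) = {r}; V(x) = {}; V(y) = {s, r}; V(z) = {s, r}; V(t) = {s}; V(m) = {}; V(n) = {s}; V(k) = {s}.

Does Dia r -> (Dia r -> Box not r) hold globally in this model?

No

Recall that Box ψ holds at a world iff ψ holds at every accessible world, and Dia ψ holds iff ψ holds at some accessible world.
Let φ = Dia r -> (Dia r -> Box not r). Evaluate φ at each world:
  u (successors {w, x, z, m, k}): φ is false.
  v (successors {v, w, x, y, z, t, m, n}): φ is false.
  w (successors {u, v, y, m, k}): φ is false.
  x (successors {u, v, m}): φ is true.
  y (successors {v, w, t, n}): φ is false.
  z (successors {u, v, t, m, n, k}): φ is true.
  t (successors {v, y, z, t}): φ is false.
  m (successors {u, v, w, x, z, m}): φ is false.
  n (successors {v, y, z}): φ is false.
  k (successors {u, w, z}): φ is false.
Detail at u (counterexample):
  At u: Dia r is true, Dia r -> Box not r is false, so Dia r -> (Dia r -> Box not r) is false.
    At u: Dia r requires r at some successor in {w, x, z, m, k}.
      r holds at w, so Dia r is true at u.
    At u: Dia r is true, Box not r is false, so Dia r -> Box not r is false.
      At u: Dia r requires r at some successor in {w, x, z, m, k}.
        r holds at w, so Dia r is true at u.
      At u: Box not r requires not r at every successor {w, x, z, m, k}.
        not r fails at w, so Box not r is false at u.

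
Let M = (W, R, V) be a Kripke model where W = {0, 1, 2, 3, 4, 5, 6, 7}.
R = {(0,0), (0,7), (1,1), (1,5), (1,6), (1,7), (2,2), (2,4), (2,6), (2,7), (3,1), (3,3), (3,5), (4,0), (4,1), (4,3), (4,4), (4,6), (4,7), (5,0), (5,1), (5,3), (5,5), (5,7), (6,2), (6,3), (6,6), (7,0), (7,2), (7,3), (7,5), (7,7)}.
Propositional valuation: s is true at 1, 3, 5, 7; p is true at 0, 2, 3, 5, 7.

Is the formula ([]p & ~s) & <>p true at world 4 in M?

No

At 4: []p & ~s is false, <>p is true, so ([]p & ~s) & <>p is false.
  At 4: []p is false, ~s is true, so []p & ~s is false.
    At 4: []p requires p at every successor {0, 1, 3, 4, 6, 7}.
      p fails at 1, so []p is false at 4.
  At 4: <>p requires p at some successor in {0, 1, 3, 4, 6, 7}.
    p holds at 0, so <>p is true at 4.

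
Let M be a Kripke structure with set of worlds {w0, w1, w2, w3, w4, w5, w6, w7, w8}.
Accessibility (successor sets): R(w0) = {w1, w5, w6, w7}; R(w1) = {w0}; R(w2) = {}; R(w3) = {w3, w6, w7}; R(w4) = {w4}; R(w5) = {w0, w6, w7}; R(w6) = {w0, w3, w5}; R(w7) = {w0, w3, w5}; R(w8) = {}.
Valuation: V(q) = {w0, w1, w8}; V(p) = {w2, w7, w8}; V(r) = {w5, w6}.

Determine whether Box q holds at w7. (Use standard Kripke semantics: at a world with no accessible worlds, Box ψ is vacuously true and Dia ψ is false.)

No

Recall that Box ψ holds at a world iff ψ holds at every accessible world, and Dia ψ holds iff ψ holds at some accessible world.
At w7: Box q requires q at every successor {w0, w3, w5}.
  q fails at w3, so Box q is false at w7.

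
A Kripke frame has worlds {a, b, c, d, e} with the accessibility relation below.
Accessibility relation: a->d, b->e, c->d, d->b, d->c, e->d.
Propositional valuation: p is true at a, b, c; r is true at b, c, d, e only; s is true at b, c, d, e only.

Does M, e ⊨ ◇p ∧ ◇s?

No

At e: ◇p is false, ◇s is true, so ◇p ∧ ◇s is false.
  At e: ◇p requires p at some successor in {d}.
    At d: p is false.
  So ◇p is false at e.
  At e: ◇s requires s at some successor in {d}.
    s holds at d, so ◇s is true at e.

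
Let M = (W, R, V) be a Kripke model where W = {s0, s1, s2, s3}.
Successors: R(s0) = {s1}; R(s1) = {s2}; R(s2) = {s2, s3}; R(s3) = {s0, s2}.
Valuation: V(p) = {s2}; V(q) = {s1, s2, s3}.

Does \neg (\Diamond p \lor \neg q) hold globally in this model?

No

Let φ = \neg (\Diamond p \lor \neg q). Evaluate φ at each world:
  s0 (successors {s1}): φ is false.
  s1 (successors {s2}): φ is false.
  s2 (successors {s2, s3}): φ is false.
  s3 (successors {s0, s2}): φ is false.
Detail at s0 (counterexample):
  At s0: \Diamond p \lor \neg q is true, so \neg (\Diamond p \lor \neg q) is false.
    At s0: \Diamond p is false, \neg q is true, so \Diamond p \lor \neg q is true.
      At s0: \Diamond p requires p at some successor in {s1}.
        At s1: p is false.
      So \Diamond p is false at s0.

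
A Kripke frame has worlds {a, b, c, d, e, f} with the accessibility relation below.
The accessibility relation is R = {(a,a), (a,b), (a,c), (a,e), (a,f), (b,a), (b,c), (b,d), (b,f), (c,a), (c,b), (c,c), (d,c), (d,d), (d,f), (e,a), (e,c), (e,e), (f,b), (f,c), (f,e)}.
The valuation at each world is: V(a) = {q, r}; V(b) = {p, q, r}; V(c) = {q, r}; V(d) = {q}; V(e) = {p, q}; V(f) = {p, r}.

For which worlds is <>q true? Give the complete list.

Recall that <>ψ holds at a world iff ψ holds at some accessible world.
Let φ = <>q. Evaluate φ at each world:
  a (successors {a, b, c, e, f}): φ is true.
  b (successors {a, c, d, f}): φ is true.
  c (successors {a, b, c}): φ is true.
  d (successors {c, d, f}): φ is true.
  e (successors {a, c, e}): φ is true.
  f (successors {b, c, e}): φ is true.
For instance, at e:
  At e: <>q requires q at some successor in {a, c, e}.
    q holds at a, so <>q is true at e.
Satisfying worlds: {a, b, c, d, e, f}

a, b, c, d, e, f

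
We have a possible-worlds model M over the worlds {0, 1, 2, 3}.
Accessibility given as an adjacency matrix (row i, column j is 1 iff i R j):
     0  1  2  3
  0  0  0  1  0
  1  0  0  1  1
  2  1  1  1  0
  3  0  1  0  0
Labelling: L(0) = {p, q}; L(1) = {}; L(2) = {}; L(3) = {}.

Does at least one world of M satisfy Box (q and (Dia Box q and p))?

Let φ = Box (q and (Dia Box q and p)). Evaluate φ at each world:
  0 (successors {2}): φ is false.
  1 (successors {2, 3}): φ is false.
  2 (successors {0, 1, 2}): φ is false.
  3 (successors {1}): φ is false.
For instance, at 2:
  At 2: Box (q and (Dia Box q and p)) requires q and (Dia Box q and p) at every successor {0, 1, 2}.
    q and (Dia Box q and p) fails at 0, so Box (q and (Dia Box q and p)) is false at 2.
      At 0: q is true, Dia Box q and p is false, so q and (Dia Box q and p) is false.

No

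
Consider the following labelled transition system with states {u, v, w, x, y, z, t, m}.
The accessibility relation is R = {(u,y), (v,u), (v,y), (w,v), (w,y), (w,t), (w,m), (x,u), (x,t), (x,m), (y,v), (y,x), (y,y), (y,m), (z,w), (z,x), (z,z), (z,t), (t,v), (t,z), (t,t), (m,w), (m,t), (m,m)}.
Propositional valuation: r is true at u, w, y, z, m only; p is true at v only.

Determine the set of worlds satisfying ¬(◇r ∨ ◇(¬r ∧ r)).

Let φ = ¬(◇r ∨ ◇(¬r ∧ r)). Evaluate φ at each world:
  u (successors {y}): φ is false.
  v (successors {u, y}): φ is false.
  w (successors {v, y, t, m}): φ is false.
  x (successors {u, t, m}): φ is false.
  y (successors {v, x, y, m}): φ is false.
  z (successors {w, x, z, t}): φ is false.
  t (successors {v, z, t}): φ is false.
  m (successors {w, t, m}): φ is false.
For instance, at z:
  At z: ◇r ∨ ◇(¬r ∧ r) is true, so ¬(◇r ∨ ◇(¬r ∧ r)) is false.
    At z: ◇r is true, ◇(¬r ∧ r) is false, so ◇r ∨ ◇(¬r ∧ r) is true.
      At z: ◇r requires r at some successor in {w, x, z, t}.
        r holds at w, so ◇r is true at z.
      At z: ◇(¬r ∧ r) requires ¬r ∧ r at some successor in {w, x, z, t}.
        At w: ¬r ∧ r is false.
        At x: ¬r ∧ r is false.
        At z: ¬r ∧ r is false.
        At t: ¬r ∧ r is false.
      So ◇(¬r ∧ r) is false at z.
Satisfying worlds: none.

none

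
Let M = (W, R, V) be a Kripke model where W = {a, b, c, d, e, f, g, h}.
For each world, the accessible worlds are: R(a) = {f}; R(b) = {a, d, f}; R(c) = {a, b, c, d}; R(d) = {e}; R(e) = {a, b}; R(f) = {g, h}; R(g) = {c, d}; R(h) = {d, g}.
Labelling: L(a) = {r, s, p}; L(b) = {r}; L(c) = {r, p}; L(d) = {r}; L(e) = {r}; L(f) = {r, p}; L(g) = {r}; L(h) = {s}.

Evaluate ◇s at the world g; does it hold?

At g: ◇s requires s at some successor in {c, d}.
  At c: s is false.
  At d: s is false.
So ◇s is false at g.

No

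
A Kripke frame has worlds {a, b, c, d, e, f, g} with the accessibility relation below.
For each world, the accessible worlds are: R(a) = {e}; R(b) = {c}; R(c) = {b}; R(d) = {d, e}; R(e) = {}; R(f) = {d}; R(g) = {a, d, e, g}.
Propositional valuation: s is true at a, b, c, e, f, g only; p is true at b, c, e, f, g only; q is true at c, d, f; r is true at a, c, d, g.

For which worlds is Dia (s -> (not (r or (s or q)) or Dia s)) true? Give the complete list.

b, c, d, f, g

Let φ = Dia (s -> (not (r or (s or q)) or Dia s)). Evaluate φ at each world:
  a (successors {e}): φ is false.
  b (successors {c}): φ is true.
  c (successors {b}): φ is true.
  d (successors {d, e}): φ is true.
  e (successors ∅): φ is false.
  f (successors {d}): φ is true.
  g (successors {a, d, e, g}): φ is true.
For instance, at b:
  At b: Dia (s -> (not (r or (s or q)) or Dia s)) requires s -> (not (r or (s or q)) or Dia s) at some successor in {c}.
    s -> (not (r or (s or q)) or Dia s) holds at c, so Dia (s -> (not (r or (s or q)) or Dia s)) is true at b.
      At c: s is true, not (r or (s or q)) or Dia s is true, so s -> (not (r or (s or q)) or Dia s) is true.
Satisfying worlds: {b, c, d, f, g}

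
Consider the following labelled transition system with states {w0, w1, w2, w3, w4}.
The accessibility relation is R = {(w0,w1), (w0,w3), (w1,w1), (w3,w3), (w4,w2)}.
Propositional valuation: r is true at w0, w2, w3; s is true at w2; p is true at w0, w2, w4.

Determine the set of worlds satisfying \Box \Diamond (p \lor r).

w2, w3

Let φ = \Box \Diamond (p \lor r). Evaluate φ at each world:
  w0 (successors {w1, w3}): φ is false.
  w1 (successors {w1}): φ is false.
  w2 (successors ∅): φ is true.
  w3 (successors {w3}): φ is true.
  w4 (successors {w2}): φ is false.
For instance, at w4:
  At w4: \Box \Diamond (p \lor r) requires \Diamond (p \lor r) at every successor {w2}.
    \Diamond (p \lor r) fails at w2, so \Box \Diamond (p \lor r) is false at w4.
      At w2: no accessible worlds, so \Diamond (p \lor r) is false.
Satisfying worlds: {w2, w3}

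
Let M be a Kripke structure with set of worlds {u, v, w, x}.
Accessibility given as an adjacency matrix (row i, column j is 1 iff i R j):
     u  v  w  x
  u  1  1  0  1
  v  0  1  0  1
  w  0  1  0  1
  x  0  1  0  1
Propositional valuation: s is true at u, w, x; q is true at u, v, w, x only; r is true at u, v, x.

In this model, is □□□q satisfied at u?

Yes

At u: □□□q requires □□q at every successor {u, v, x}.
    At u: □□q requires □q at every successor {u, v, x}.
      At u: □q is true.
      At v: □q is true.
      At x: □q is true.
    So □□q is true at u.
    At v: □□q requires □q at every successor {v, x}.
      At v: □q is true.
      At x: □q is true.
    So □□q is true at v.
    At x: □□q requires □q at every successor {v, x}.
      At v: □q is true.
      At x: □q is true.
    So □□q is true at x.
So □□□q is true at u.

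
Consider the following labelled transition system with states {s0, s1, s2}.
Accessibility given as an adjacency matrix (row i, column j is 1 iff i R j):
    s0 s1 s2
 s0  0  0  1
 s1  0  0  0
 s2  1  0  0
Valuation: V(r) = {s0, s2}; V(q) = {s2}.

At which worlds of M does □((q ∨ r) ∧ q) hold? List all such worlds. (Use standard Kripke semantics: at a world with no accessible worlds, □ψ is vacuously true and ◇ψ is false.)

s0, s1

Recall that □ψ holds at a world iff ψ holds at every accessible world, and ◇ψ holds iff ψ holds at some accessible world.
Let φ = □((q ∨ r) ∧ q). Evaluate φ at each world:
  s0 (successors {s2}): φ is true.
  s1 (successors ∅): φ is true.
  s2 (successors {s0}): φ is false.
For instance, at s2:
  At s2: □((q ∨ r) ∧ q) requires (q ∨ r) ∧ q at every successor {s0}.
    (q ∨ r) ∧ q fails at s0, so □((q ∨ r) ∧ q) is false at s2.
Satisfying worlds: {s0, s1}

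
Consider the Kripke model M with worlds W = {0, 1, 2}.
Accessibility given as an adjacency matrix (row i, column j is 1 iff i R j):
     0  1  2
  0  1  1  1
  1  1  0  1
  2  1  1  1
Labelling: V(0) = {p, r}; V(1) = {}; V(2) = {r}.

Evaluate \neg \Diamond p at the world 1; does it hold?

No

At 1: \Diamond p is true, so \neg \Diamond p is false.
  At 1: \Diamond p requires p at some successor in {0, 2}.
    p holds at 0, so \Diamond p is true at 1.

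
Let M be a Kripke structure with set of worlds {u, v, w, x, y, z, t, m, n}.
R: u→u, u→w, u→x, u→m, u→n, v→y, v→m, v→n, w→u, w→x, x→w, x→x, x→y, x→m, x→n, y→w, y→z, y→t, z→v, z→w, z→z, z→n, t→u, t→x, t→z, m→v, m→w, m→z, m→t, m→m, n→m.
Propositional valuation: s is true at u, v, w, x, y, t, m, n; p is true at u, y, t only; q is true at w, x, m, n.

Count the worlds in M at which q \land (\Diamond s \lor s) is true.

4

Let φ = q \land (\Diamond s \lor s). Evaluate φ at each world:
  u (successors {u, w, x, m, n}): φ is false.
  v (successors {y, m, n}): φ is false.
  w (successors {u, x}): φ is true.
  x (successors {w, x, y, m, n}): φ is true.
  y (successors {w, z, t}): φ is false.
  z (successors {v, w, z, n}): φ is false.
  t (successors {u, x, z}): φ is false.
  m (successors {v, w, z, t, m}): φ is true.
  n (successors {m}): φ is true.
For instance, at n:
  At n: q is true, \Diamond s \lor s is true, so q \land (\Diamond s \lor s) is true.
    At n: \Diamond s is true, s is true, so \Diamond s \lor s is true.
      At n: \Diamond s requires s at some successor in {m}.
        s holds at m, so \Diamond s is true at n.
Satisfying worlds: {w, x, m, n}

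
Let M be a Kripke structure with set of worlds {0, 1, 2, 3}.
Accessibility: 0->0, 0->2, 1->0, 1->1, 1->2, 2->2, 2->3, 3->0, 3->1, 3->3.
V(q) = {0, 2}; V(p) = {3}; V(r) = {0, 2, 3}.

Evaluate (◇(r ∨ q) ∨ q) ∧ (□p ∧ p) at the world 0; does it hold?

No

At 0: ◇(r ∨ q) ∨ q is true, □p ∧ p is false, so (◇(r ∨ q) ∨ q) ∧ (□p ∧ p) is false.
  At 0: ◇(r ∨ q) is true, q is true, so ◇(r ∨ q) ∨ q is true.
    At 0: ◇(r ∨ q) requires r ∨ q at some successor in {0, 2}.
      r ∨ q holds at 0, so ◇(r ∨ q) is true at 0.
  At 0: □p is false, p is false, so □p ∧ p is false.
    At 0: □p requires p at every successor {0, 2}.
      p fails at 0, so □p is false at 0.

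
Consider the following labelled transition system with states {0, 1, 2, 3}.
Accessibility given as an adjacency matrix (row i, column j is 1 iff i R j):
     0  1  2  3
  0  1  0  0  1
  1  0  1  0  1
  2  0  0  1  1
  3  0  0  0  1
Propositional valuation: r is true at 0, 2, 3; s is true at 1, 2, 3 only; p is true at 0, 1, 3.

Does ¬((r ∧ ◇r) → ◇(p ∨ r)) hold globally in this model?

Recall that ◇ψ holds at a world iff ψ holds at some accessible world.
Let φ = ¬((r ∧ ◇r) → ◇(p ∨ r)). Evaluate φ at each world:
  0 (successors {0, 3}): φ is false.
  1 (successors {1, 3}): φ is false.
  2 (successors {2, 3}): φ is false.
  3 (successors {3}): φ is false.
Detail at 0 (counterexample):
  At 0: (r ∧ ◇r) → ◇(p ∨ r) is true, so ¬((r ∧ ◇r) → ◇(p ∨ r)) is false.
    At 0: r ∧ ◇r is true, ◇(p ∨ r) is true, so (r ∧ ◇r) → ◇(p ∨ r) is true.
      At 0: r is true, ◇r is true, so r ∧ ◇r is true.
      At 0: ◇(p ∨ r) requires p ∨ r at some successor in {0, 3}.
        p ∨ r holds at 0, so ◇(p ∨ r) is true at 0.

No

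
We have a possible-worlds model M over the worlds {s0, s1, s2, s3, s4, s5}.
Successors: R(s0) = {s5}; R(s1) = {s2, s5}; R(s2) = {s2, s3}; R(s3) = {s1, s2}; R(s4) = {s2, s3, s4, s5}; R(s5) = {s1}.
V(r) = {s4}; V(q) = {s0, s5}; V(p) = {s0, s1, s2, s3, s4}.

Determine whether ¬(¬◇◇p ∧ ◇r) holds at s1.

Yes

At s1: ¬◇◇p ∧ ◇r is false, so ¬(¬◇◇p ∧ ◇r) is true.
  At s1: ¬◇◇p is false, ◇r is false, so ¬◇◇p ∧ ◇r is false.
    At s1: ◇◇p is true, so ¬◇◇p is false.
      At s1: ◇◇p requires ◇p at some successor in {s2, s5}.
        ◇p holds at s2, so ◇◇p is true at s1.
    At s1: ◇r requires r at some successor in {s2, s5}.
      At s2: r is false.
      At s5: r is false.
    So ◇r is false at s1.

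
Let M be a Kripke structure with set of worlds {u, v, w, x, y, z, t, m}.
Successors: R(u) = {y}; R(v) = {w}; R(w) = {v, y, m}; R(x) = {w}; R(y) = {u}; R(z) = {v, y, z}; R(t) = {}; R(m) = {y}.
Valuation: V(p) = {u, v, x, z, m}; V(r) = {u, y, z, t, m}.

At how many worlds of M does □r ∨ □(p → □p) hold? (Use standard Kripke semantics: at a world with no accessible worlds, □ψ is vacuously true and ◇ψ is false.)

Recall that □ψ holds at a world iff ψ holds at every accessible world, and ◇ψ holds iff ψ holds at some accessible world.
Let φ = □r ∨ □(p → □p). Evaluate φ at each world:
  u (successors {y}): φ is true.
  v (successors {w}): φ is true.
  w (successors {v, y, m}): φ is false.
  x (successors {w}): φ is true.
  y (successors {u}): φ is true.
  z (successors {v, y, z}): φ is false.
  t (successors ∅): φ is true.
  m (successors {y}): φ is true.
For instance, at w:
  At w: □r is false, □(p → □p) is false, so □r ∨ □(p → □p) is false.
    At w: □r requires r at every successor {v, y, m}.
      r fails at v, so □r is false at w.
    At w: □(p → □p) requires p → □p at every successor {v, y, m}.
      p → □p fails at v, so □(p → □p) is false at w.
Satisfying worlds: {u, v, x, y, t, m}

6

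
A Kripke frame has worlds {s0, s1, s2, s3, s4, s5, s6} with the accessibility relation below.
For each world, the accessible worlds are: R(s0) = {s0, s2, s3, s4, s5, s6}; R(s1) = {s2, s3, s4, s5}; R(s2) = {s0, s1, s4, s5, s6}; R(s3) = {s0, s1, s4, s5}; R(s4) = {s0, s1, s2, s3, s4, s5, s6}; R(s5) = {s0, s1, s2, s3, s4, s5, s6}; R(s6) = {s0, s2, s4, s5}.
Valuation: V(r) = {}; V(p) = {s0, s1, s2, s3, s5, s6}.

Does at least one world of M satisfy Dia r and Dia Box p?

Let φ = Dia r and Dia Box p. Evaluate φ at each world:
  s0 (successors {s0, s2, s3, s4, s5, s6}): φ is false.
  s1 (successors {s2, s3, s4, s5}): φ is false.
  s2 (successors {s0, s1, s4, s5, s6}): φ is false.
  s3 (successors {s0, s1, s4, s5}): φ is false.
  s4 (successors {s0, s1, s2, s3, s4, s5, s6}): φ is false.
  s5 (successors {s0, s1, s2, s3, s4, s5, s6}): φ is false.
  s6 (successors {s0, s2, s4, s5}): φ is false.
For instance, at s3:
  At s3: Dia r is false, Dia Box p is false, so Dia r and Dia Box p is false.
    At s3: Dia r requires r at some successor in {s0, s1, s4, s5}.
      At s0: r is false.
      At s1: r is false.
      At s4: r is false.
      At s5: r is false.
    So Dia r is false at s3.
    At s3: Dia Box p requires Box p at some successor in {s0, s1, s4, s5}.
      At s0: Box p is false.
      At s1: Box p is false.
      At s4: Box p is false.
      At s5: Box p is false.
    So Dia Box p is false at s3.

No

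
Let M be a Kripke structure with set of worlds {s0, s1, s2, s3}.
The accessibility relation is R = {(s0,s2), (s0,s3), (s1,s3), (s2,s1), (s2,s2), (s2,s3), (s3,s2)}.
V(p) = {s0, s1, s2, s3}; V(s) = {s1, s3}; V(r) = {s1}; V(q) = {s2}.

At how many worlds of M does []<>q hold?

3

Let φ = []<>q. Evaluate φ at each world:
  s0 (successors {s2, s3}): φ is true.
  s1 (successors {s3}): φ is true.
  s2 (successors {s1, s2, s3}): φ is false.
  s3 (successors {s2}): φ is true.
For instance, at s3:
  At s3: []<>q requires <>q at every successor {s2}.
      At s2: <>q requires q at some successor in {s1, s2, s3}.
        q holds at s2, so <>q is true at s2.
  So []<>q is true at s3.
Satisfying worlds: {s0, s1, s3}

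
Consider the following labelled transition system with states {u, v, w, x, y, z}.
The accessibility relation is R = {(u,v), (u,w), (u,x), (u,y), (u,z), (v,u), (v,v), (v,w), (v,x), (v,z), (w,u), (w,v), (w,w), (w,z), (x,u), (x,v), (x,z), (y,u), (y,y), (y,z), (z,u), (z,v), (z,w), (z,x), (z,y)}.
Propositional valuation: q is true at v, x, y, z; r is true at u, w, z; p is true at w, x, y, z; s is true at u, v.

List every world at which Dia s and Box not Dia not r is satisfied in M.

none

Recall that Box ψ holds at a world iff ψ holds at every accessible world, and Dia ψ holds iff ψ holds at some accessible world.
Let φ = Dia s and Box not Dia not r. Evaluate φ at each world:
  u (successors {v, w, x, y, z}): φ is false.
  v (successors {u, v, w, x, z}): φ is false.
  w (successors {u, v, w, z}): φ is false.
  x (successors {u, v, z}): φ is false.
  y (successors {u, y, z}): φ is false.
  z (successors {u, v, w, x, y}): φ is false.
For instance, at y:
  At y: Dia s is true, Box not Dia not r is false, so Dia s and Box not Dia not r is false.
    At y: Dia s requires s at some successor in {u, y, z}.
      s holds at u, so Dia s is true at y.
    At y: Box not Dia not r requires not Dia not r at every successor {u, y, z}.
      not Dia not r fails at u, so Box not Dia not r is false at y.
Satisfying worlds: none.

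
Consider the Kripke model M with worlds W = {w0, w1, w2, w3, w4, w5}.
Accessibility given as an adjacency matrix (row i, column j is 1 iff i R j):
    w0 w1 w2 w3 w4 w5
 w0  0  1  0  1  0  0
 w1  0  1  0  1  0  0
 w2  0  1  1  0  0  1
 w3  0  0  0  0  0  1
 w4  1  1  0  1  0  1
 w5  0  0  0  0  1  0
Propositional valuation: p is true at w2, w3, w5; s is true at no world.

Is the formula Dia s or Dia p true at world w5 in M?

At w5: Dia s is false, Dia p is false, so Dia s or Dia p is false.
  At w5: Dia s requires s at some successor in {w4}.
    At w4: s is false.
  So Dia s is false at w5.
  At w5: Dia p requires p at some successor in {w4}.
    At w4: p is false.
  So Dia p is false at w5.

No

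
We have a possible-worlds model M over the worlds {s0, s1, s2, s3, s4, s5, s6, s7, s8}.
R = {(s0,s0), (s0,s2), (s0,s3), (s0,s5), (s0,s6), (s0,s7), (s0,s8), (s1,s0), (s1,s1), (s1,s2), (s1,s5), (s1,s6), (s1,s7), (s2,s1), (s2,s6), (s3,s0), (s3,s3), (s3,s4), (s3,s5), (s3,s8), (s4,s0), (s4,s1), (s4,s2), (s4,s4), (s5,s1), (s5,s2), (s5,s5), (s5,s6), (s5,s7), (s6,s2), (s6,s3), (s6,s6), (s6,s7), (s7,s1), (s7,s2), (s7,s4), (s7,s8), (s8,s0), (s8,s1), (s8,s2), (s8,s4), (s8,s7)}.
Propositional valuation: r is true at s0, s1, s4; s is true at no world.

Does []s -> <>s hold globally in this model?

Yes

Let φ = []s -> <>s. Evaluate φ at each world:
  s0 (successors {s0, s2, s3, s5, s6, s7, s8}): φ is true.
  s1 (successors {s0, s1, s2, s5, s6, s7}): φ is true.
  s2 (successors {s1, s6}): φ is true.
  s3 (successors {s0, s3, s4, s5, s8}): φ is true.
  s4 (successors {s0, s1, s2, s4}): φ is true.
  s5 (successors {s1, s2, s5, s6, s7}): φ is true.
  s6 (successors {s2, s3, s6, s7}): φ is true.
  s7 (successors {s1, s2, s4, s8}): φ is true.
  s8 (successors {s0, s1, s2, s4, s7}): φ is true.
For instance, at s3:
  At s3: []s is false, <>s is false, so []s -> <>s is true.
    At s3: []s requires s at every successor {s0, s3, s4, s5, s8}.
      s fails at s0, so []s is false at s3.
    At s3: <>s requires s at some successor in {s0, s3, s4, s5, s8}.
      At s0: s is false.
      At s3: s is false.
      At s4: s is false.
      At s5: s is false.
      At s8: s is false.
    So <>s is false at s3.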